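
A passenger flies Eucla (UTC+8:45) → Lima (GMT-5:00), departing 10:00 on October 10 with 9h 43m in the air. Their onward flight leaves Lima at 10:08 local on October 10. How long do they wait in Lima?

4 hours 10 minutes

Convert departure to UTC: 10:00 − 8:45 = 01:15 UTC on Oct 10.
Add 9 hours and 43 minutes flight time → 10:58 UTC.
Lima is UTC−5:00, so local arrival = 10:58 − 5:00 = 05:58 on Oct 10.
Layover = 10:08 − 05:58 = 4 hours 10 minutes.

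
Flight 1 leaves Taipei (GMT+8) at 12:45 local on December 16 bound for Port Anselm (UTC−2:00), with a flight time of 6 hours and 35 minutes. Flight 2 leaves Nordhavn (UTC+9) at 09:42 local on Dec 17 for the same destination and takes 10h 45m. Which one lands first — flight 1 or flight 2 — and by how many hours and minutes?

the first, by 24 hours 7 minutes

Flight 1 in UTC: 12:45 − 8:00 = 04:45 on Dec 16.
+6 hours 35 minutes → arrive 11:20 UTC on Dec 16.
Flight 2 in UTC: 09:42 − 9:00 = 00:42 on Dec 17.
+10 hours 45 minutes → arrive 11:27 UTC on Dec 17.
Flight 1 lands earlier by 24 hours 7 minutes.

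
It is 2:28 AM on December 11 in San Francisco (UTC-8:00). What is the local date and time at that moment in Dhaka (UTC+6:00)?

4:28 PM on December 11

Dhaka is 14:00 ahead of San Francisco.
Shift by the zone difference: 2:28 AM + 14:00 = 4:28 PM on Dec 11 in Dhaka.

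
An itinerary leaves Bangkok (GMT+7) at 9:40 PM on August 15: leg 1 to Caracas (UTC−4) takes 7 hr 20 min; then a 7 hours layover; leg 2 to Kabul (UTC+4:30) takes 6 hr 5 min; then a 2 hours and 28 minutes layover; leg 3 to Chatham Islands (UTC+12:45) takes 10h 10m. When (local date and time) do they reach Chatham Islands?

12:28 PM on August 17

Convert departure to UTC: 9:40 PM − 7:00 = 2:40 PM UTC on Aug 15.
Add 7 hours 20 minutes leg 1 → 10:00 PM UTC.
Add 7 hours layover in Caracas → 5:00 AM UTC (Aug 16).
Add 6 hours 5 minutes leg 2 → 11:05 AM UTC.
Add 2 hours and 28 minutes layover in Kabul → 1:33 PM UTC.
Add 10 hours 10 minutes leg 3 → 11:43 PM UTC.
Chatham Islands is UTC+12:45, so local arrival = 11:43 PM + 12:45 = 12:28 PM on Aug 17.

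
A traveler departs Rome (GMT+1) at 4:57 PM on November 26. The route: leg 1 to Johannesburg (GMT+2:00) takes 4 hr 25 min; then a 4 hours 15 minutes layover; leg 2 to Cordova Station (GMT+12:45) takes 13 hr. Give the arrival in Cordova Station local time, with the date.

Convert departure to UTC: 4:57 PM − 1:00 = 3:57 PM UTC on Nov 26.
Add 4 hours 25 minutes leg 1 → 8:22 PM UTC.
Add 4 hours 15 minutes layover in Johannesburg → 12:37 AM UTC (Nov 27).
Add 13 hours leg 2 → 1:37 PM UTC.
Cordova Station is UTC+12:45, so local arrival = 1:37 PM + 12:45 = 2:22 AM on Nov 28.

2:22 AM on Nov 28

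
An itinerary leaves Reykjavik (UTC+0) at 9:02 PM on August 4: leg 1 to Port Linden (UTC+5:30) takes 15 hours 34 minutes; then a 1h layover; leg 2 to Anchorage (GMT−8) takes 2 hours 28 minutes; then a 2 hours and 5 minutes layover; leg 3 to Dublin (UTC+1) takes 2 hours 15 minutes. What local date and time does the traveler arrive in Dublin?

Reykjavik is at UTC+0, so departure is already 9:02 PM UTC on Aug 4.
Add 15 hours and 34 minutes leg 1 → 12:36 PM UTC (Aug 5).
Add 1 hour layover in Port Linden → 1:36 PM UTC.
Add 2 hours and 28 minutes leg 2 → 4:04 PM UTC.
Add 2 hours and 5 minutes layover in Anchorage → 6:09 PM UTC.
Add 2 hours 15 minutes leg 3 → 8:24 PM UTC.
Dublin is UTC+1:00, so local arrival = 8:24 PM + 1:00 = 9:24 PM on Aug 5.

9:24 PM on Aug 5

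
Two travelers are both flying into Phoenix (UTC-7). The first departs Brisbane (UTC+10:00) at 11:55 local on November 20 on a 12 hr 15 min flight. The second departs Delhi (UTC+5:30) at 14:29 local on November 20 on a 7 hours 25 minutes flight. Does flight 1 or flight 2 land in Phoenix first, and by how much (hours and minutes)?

the first, by 2 hours 14 minutes

Flight 1 in UTC: 11:55 − 10:00 = 01:55 on Nov 20.
+12 hours and 15 minutes → arrive 14:10 UTC on Nov 20.
Flight 2 in UTC: 14:29 − 5:30 = 08:59 on Nov 20.
+7 hours 25 minutes → arrive 16:24 UTC on Nov 20.
Flight 1 lands earlier by 2 hours 14 minutes.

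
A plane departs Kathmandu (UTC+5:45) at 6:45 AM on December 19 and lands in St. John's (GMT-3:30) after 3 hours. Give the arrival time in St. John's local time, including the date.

12:30 AM on Dec 19

Convert departure to UTC: 6:45 AM − 5:45 = 1:00 AM UTC on Dec 19.
Add 3 hours travel time → 4:00 AM UTC.
St. John's is UTC−3:30, so local arrival = 4:00 AM − 3:30 = 12:30 AM on Dec 19.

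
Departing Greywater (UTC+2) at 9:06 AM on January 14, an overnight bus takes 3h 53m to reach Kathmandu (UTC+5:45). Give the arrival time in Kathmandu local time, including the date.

4:44 PM on January 14

Convert departure to UTC: 9:06 AM − 2:00 = 7:06 AM UTC on Jan 14.
Add 3 hours and 53 minutes travel time → 10:59 AM UTC.
Kathmandu is UTC+5:45, so local arrival = 10:59 AM + 5:45 = 4:44 PM on Jan 14.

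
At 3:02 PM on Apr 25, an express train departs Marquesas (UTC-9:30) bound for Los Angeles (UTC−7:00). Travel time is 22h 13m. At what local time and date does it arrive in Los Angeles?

3:45 PM on Apr 26

Los Angeles is 2:30 ahead of Marquesas.
After 22 hours and 13 minutes it is 1:15 PM (Apr 26) in Marquesas.
Shift by the zone difference: 1:15 PM + 2:30 = 3:45 PM on Apr 26 in Los Angeles.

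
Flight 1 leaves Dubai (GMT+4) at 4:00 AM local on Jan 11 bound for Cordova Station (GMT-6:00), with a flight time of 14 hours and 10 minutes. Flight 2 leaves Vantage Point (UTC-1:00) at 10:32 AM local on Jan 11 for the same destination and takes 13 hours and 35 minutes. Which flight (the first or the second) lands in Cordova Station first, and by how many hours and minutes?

Flight 1 in UTC: 4:00 AM − 4:00 = 12:00 AM on Jan 11.
+14 hours 10 minutes → arrive 2:10 PM UTC on Jan 11.
Flight 2 in UTC: 10:32 AM + 1:00 = 11:32 AM on Jan 11.
+13 hours and 35 minutes → arrive 1:07 AM UTC on Jan 12.
Flight 1 lands earlier by 10 hours 57 minutes.

the first, by 10 hours 57 minutes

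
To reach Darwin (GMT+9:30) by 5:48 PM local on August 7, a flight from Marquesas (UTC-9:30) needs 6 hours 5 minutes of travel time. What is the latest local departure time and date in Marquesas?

4:43 PM on August 6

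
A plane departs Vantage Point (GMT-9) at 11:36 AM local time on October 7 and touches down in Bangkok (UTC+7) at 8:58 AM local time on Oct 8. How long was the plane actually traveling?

Departure in UTC: 11:36 AM + 9:00 = 8:36 PM on Oct 7.
Arrival in UTC: 8:58 AM − 7:00 = 1:58 AM on Oct 8.
Elapsed = 1:58 AM − 8:36 PM (+1 day) = 5 hours 22 minutes.

5 hours 22 minutes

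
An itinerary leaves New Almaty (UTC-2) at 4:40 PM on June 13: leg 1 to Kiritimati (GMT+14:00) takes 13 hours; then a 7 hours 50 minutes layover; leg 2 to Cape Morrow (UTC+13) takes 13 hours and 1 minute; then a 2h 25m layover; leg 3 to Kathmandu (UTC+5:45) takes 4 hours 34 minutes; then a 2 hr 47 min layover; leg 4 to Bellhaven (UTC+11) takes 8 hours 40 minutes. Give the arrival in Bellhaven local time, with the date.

Convert departure to UTC: 4:40 PM + 2:00 = 6:40 PM UTC on Jun 13.
Add 13 hours leg 1 → 7:40 AM UTC (Jun 14).
Add 7 hours and 50 minutes layover in Kiritimati → 3:30 PM UTC.
Add 13 hours 1 minute leg 2 → 4:31 AM UTC (Jun 15).
Add 2 hours 25 minutes layover in Cape Morrow → 6:56 AM UTC.
Add 4 hours 34 minutes leg 3 → 11:30 AM UTC.
Add 2 hours and 47 minutes layover in Kathmandu → 2:17 PM UTC.
Add 8 hours and 40 minutes leg 4 → 10:57 PM UTC.
Bellhaven is UTC+11:00, so local arrival = 10:57 PM + 11:00 = 9:57 AM on Jun 16.

9:57 AM on June 16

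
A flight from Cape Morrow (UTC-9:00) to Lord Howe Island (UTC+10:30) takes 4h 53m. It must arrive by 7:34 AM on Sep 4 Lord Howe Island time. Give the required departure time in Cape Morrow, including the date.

7:11 AM on September 3

Target arrival in UTC: 7:34 AM − 10:30 = 9:04 PM on Sep 3.
Subtract 4 hours 53 minutes → departure 4:11 PM UTC on Sep 3.
Cape Morrow is UTC−9:00: 4:11 PM − 9:00 = 7:11 AM on Sep 3.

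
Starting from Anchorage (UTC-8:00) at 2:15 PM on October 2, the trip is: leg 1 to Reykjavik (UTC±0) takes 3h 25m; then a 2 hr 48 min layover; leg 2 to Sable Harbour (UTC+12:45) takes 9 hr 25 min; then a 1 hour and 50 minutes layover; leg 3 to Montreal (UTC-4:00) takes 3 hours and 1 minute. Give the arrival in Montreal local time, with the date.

2:44 PM on October 3

Convert departure to UTC: 2:15 PM + 8:00 = 10:15 PM UTC on Oct 2.
Add 3 hours and 25 minutes leg 1 → 1:40 AM UTC (Oct 3).
Add 2 hours 48 minutes layover in Reykjavik → 4:28 AM UTC.
Add 9 hours 25 minutes leg 2 → 1:53 PM UTC.
Add 1 hour 50 minutes layover in Sable Harbour → 3:43 PM UTC.
Add 3 hours and 1 minute leg 3 → 6:44 PM UTC.
Montreal is UTC−4:00, so local arrival = 6:44 PM − 4:00 = 2:44 PM on Oct 3.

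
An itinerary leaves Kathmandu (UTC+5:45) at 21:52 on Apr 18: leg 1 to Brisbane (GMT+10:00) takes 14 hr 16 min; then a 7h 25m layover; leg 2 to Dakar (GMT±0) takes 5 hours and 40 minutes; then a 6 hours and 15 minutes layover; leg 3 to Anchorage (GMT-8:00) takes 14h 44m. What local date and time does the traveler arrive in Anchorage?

08:27 on Apr 20

Convert departure to UTC: 21:52 − 5:45 = 16:07 UTC on Apr 18.
Add 14 hours and 16 minutes leg 1 → 06:23 UTC (Apr 19).
Add 7 hours 25 minutes layover in Brisbane → 13:48 UTC.
Add 5 hours 40 minutes leg 2 → 19:28 UTC.
Add 6 hours 15 minutes layover in Dakar → 01:43 UTC (Apr 20).
Add 14 hours 44 minutes leg 3 → 16:27 UTC.
Anchorage is UTC−8:00, so local arrival = 16:27 − 8:00 = 08:27 on Apr 20.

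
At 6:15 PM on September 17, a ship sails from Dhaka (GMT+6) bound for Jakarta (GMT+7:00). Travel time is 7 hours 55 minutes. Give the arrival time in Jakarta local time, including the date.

Convert departure to UTC: 6:15 PM − 6:00 = 12:15 PM UTC on Sep 17.
Add 7 hours 55 minutes travel time → 8:10 PM UTC.
Jakarta is UTC+7:00, so local arrival = 8:10 PM + 7:00 = 3:10 AM on Sep 18.

3:10 AM on September 18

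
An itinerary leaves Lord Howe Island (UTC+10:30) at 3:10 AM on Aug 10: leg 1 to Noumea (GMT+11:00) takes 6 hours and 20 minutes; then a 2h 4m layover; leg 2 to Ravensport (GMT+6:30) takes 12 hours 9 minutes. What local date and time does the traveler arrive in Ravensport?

7:43 PM on August 10

Convert departure to UTC: 3:10 AM − 10:30 = 4:40 PM UTC on Aug 9.
Add 6 hours and 20 minutes leg 1 → 11:00 PM UTC.
Add 2 hours and 4 minutes layover in Noumea → 1:04 AM UTC (Aug 10).
Add 12 hours 9 minutes leg 2 → 1:13 PM UTC.
Ravensport is UTC+6:30, so local arrival = 1:13 PM + 6:30 = 7:43 PM on Aug 10.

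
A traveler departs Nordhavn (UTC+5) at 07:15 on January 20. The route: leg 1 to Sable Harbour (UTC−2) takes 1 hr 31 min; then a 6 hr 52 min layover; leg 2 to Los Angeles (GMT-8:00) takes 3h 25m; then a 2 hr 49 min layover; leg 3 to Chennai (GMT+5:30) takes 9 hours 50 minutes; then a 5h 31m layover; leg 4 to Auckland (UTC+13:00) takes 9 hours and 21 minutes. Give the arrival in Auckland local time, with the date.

06:34 on January 22

Convert departure to UTC: 07:15 − 5:00 = 02:15 UTC on Jan 20.
Add 1 hour 31 minutes leg 1 → 03:46 UTC.
Add 6 hours and 52 minutes layover in Sable Harbour → 10:38 UTC.
Add 3 hours and 25 minutes leg 2 → 14:03 UTC.
Add 2 hours 49 minutes layover in Los Angeles → 16:52 UTC.
Add 9 hours and 50 minutes leg 3 → 02:42 UTC (Jan 21).
Add 5 hours 31 minutes layover in Chennai → 08:13 UTC.
Add 9 hours 21 minutes leg 4 → 17:34 UTC.
Auckland is UTC+13:00, so local arrival = 17:34 + 13:00 = 06:34 on Jan 22.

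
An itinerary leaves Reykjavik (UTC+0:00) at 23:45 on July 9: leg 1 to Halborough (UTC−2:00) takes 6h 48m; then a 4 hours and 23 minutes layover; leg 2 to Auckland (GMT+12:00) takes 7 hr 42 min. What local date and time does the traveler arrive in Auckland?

06:38 on July 11

Reykjavik is at UTC+0, so departure is already 23:45 UTC on Jul 9.
Add 6 hours and 48 minutes leg 1 → 06:33 UTC (Jul 10).
Add 4 hours 23 minutes layover in Halborough → 10:56 UTC.
Add 7 hours 42 minutes leg 2 → 18:38 UTC.
Auckland is UTC+12:00, so local arrival = 18:38 + 12:00 = 06:38 on Jul 11.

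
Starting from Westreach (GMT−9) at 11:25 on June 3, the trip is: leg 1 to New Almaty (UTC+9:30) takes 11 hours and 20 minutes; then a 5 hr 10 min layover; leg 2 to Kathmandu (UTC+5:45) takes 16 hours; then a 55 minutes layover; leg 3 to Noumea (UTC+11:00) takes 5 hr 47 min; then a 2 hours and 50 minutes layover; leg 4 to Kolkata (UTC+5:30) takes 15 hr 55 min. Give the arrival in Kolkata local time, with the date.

Convert departure to UTC: 11:25 + 9:00 = 20:25 UTC on Jun 3.
Add 11 hours 20 minutes leg 1 → 07:45 UTC (Jun 4).
Add 5 hours 10 minutes layover in New Almaty → 12:55 UTC.
Add 16 hours leg 2 → 04:55 UTC (Jun 5).
Add 55 minutes layover in Kathmandu → 05:50 UTC.
Add 5 hours 47 minutes leg 3 → 11:37 UTC.
Add 2 hours 50 minutes layover in Noumea → 14:27 UTC.
Add 15 hours 55 minutes leg 4 → 06:22 UTC (Jun 6).
Kolkata is UTC+5:30, so local arrival = 06:22 + 5:30 = 11:52 on Jun 6.

11:52 on Jun 6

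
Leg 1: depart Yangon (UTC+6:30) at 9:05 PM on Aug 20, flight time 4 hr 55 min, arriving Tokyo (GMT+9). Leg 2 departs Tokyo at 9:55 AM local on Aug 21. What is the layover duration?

Convert departure to UTC: 9:05 PM − 6:30 = 2:35 PM UTC on Aug 20.
Add 4 hours 55 minutes flight time → 7:30 PM UTC.
Tokyo is UTC+9:00, so local arrival = 7:30 PM + 9:00 = 4:30 AM on Aug 21.
Layover = 9:55 AM − 4:30 AM = 5 hours 25 minutes.

5 hours 25 minutes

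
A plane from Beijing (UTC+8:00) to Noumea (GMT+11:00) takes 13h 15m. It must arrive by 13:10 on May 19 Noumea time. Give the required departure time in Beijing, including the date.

20:55 on May 18

Target arrival in UTC: 13:10 − 11:00 = 02:10 on May 19.
Subtract 13 hours and 15 minutes → departure 12:55 UTC on May 18.
Beijing is UTC+8:00: 12:55 + 8:00 = 20:55 on May 18.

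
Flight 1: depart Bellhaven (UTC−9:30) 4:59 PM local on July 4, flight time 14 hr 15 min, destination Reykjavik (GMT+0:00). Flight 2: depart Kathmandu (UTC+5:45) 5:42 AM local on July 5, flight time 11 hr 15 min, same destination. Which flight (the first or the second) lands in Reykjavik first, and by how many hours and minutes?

Flight 1 in UTC: 4:59 PM + 9:30 = 2:29 AM on Jul 5.
+14 hours and 15 minutes → arrive 4:44 PM UTC on Jul 5.
Flight 2 in UTC: 5:42 AM − 5:45 = 11:57 PM on Jul 4.
+11 hours 15 minutes → arrive 11:12 AM UTC on Jul 5.
Flight 2 lands earlier by 5 hours 32 minutes.

the second, by 5 hours 32 minutes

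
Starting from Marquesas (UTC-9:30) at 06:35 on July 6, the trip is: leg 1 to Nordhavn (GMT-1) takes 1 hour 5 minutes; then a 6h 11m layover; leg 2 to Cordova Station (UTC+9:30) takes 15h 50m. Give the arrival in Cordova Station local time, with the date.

00:41 on July 8

Convert departure to UTC: 06:35 + 9:30 = 16:05 UTC on Jul 6.
Add 1 hour 5 minutes leg 1 → 17:10 UTC.
Add 6 hours and 11 minutes layover in Nordhavn → 23:21 UTC.
Add 15 hours and 50 minutes leg 2 → 15:11 UTC (Jul 7).
Cordova Station is UTC+9:30, so local arrival = 15:11 + 9:30 = 00:41 on Jul 8.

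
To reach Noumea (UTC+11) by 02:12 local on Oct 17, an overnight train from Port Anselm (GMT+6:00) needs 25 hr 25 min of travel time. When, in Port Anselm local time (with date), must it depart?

19:47 on Oct 15

Target arrival in UTC: 02:12 − 11:00 = 15:12 on Oct 16.
Subtract 25 hours 25 minutes → departure 13:47 UTC on Oct 15.
Port Anselm is UTC+6:00: 13:47 + 6:00 = 19:47 on Oct 15.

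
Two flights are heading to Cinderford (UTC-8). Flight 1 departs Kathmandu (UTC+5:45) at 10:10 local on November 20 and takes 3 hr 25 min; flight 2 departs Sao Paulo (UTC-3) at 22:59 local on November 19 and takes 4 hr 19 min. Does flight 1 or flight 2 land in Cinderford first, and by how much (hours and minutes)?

Flight 1 in UTC: 10:10 − 5:45 = 04:25 on Nov 20.
+3 hours and 25 minutes → arrive 07:50 UTC on Nov 20.
Flight 2 in UTC: 22:59 + 3:00 = 01:59 on Nov 20.
+4 hours 19 minutes → arrive 06:18 UTC on Nov 20.
Flight 2 lands earlier by 1 hour 32 minutes.

the second, by 1 hour 32 minutes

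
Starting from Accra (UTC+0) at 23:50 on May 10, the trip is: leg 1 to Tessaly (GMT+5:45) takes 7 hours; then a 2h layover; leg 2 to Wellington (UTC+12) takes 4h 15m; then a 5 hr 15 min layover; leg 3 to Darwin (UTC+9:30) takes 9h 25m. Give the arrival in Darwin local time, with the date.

13:15 on May 12

Accra is at UTC+0, so departure is already 23:50 UTC on May 10.
Add 7 hours leg 1 → 06:50 UTC (May 11).
Add 2 hours layover in Tessaly → 08:50 UTC.
Add 4 hours and 15 minutes leg 2 → 13:05 UTC.
Add 5 hours 15 minutes layover in Wellington → 18:20 UTC.
Add 9 hours 25 minutes leg 3 → 03:45 UTC (May 12).
Darwin is UTC+9:30, so local arrival = 03:45 + 9:30 = 13:15 on May 12.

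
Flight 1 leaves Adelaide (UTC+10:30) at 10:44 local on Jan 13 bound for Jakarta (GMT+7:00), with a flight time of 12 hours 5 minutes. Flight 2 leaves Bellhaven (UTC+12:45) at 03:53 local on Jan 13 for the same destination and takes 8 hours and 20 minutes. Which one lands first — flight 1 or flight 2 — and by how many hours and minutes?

Flight 1 in UTC: 10:44 − 10:30 = 00:14 on Jan 13.
+12 hours 5 minutes → arrive 12:19 UTC on Jan 13.
Flight 2 in UTC: 03:53 − 12:45 = 15:08 on Jan 12.
+8 hours 20 minutes → arrive 23:28 UTC on Jan 12.
Flight 2 lands earlier by 12 hours 51 minutes.

the second, by 12 hours 51 minutes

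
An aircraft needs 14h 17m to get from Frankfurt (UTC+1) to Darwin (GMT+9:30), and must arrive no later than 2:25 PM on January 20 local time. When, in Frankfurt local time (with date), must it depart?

Target arrival in UTC: 2:25 PM − 9:30 = 4:55 AM on Jan 20.
Subtract 14 hours and 17 minutes → departure 2:38 PM UTC on Jan 19.
Frankfurt is UTC+1:00: 2:38 PM + 1:00 = 3:38 PM on Jan 19.

3:38 PM on January 19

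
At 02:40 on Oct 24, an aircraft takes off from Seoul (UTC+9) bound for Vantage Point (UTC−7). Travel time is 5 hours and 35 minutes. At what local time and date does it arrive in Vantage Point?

Convert departure to UTC: 02:40 − 9:00 = 17:40 UTC on Oct 23.
Add 5 hours 35 minutes travel time → 23:15 UTC.
Vantage Point is UTC−7:00, so local arrival = 23:15 − 7:00 = 16:15 on Oct 23.

16:15 on Oct 23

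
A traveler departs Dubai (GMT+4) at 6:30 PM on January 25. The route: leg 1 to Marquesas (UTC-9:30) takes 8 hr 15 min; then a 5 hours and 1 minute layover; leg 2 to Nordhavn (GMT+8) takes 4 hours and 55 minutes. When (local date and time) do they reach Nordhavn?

Convert departure to UTC: 6:30 PM − 4:00 = 2:30 PM UTC on Jan 25.
Add 8 hours and 15 minutes leg 1 → 10:45 PM UTC.
Add 5 hours and 1 minute layover in Marquesas → 3:46 AM UTC (Jan 26).
Add 4 hours 55 minutes leg 2 → 8:41 AM UTC.
Nordhavn is UTC+8:00, so local arrival = 8:41 AM + 8:00 = 4:41 PM on Jan 26.

4:41 PM on January 26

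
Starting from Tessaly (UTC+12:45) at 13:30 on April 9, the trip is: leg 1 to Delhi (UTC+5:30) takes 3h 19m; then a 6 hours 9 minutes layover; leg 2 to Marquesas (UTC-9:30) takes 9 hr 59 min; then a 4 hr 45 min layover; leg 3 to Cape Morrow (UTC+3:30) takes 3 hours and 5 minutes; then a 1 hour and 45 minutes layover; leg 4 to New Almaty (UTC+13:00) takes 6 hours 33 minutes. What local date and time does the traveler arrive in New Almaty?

01:20 on April 11

Convert departure to UTC: 13:30 − 12:45 = 00:45 UTC on Apr 9.
Add 3 hours and 19 minutes leg 1 → 04:04 UTC.
Add 6 hours and 9 minutes layover in Delhi → 10:13 UTC.
Add 9 hours and 59 minutes leg 2 → 20:12 UTC.
Add 4 hours 45 minutes layover in Marquesas → 00:57 UTC (Apr 10).
Add 3 hours and 5 minutes leg 3 → 04:02 UTC.
Add 1 hour and 45 minutes layover in Cape Morrow → 05:47 UTC.
Add 6 hours 33 minutes leg 4 → 12:20 UTC.
New Almaty is UTC+13:00, so local arrival = 12:20 + 13:00 = 01:20 on Apr 11.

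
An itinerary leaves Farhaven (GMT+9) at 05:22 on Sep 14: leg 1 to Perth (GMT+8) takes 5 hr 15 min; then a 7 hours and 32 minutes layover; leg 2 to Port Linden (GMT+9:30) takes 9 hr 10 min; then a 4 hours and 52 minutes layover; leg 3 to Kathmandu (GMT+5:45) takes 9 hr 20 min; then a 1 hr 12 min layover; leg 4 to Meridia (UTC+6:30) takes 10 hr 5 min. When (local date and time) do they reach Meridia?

02:18 on September 16

Convert departure to UTC: 05:22 − 9:00 = 20:22 UTC on Sep 13.
Add 5 hours 15 minutes leg 1 → 01:37 UTC (Sep 14).
Add 7 hours and 32 minutes layover in Perth → 09:09 UTC.
Add 9 hours and 10 minutes leg 2 → 18:19 UTC.
Add 4 hours and 52 minutes layover in Port Linden → 23:11 UTC.
Add 9 hours 20 minutes leg 3 → 08:31 UTC (Sep 15).
Add 1 hour 12 minutes layover in Kathmandu → 09:43 UTC.
Add 10 hours 5 minutes leg 4 → 19:48 UTC.
Meridia is UTC+6:30, so local arrival = 19:48 + 6:30 = 02:18 on Sep 16.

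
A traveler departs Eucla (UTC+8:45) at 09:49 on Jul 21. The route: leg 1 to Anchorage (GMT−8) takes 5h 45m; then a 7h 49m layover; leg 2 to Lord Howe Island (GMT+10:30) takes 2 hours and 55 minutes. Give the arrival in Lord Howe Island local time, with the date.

04:03 on Jul 22

Convert departure to UTC: 09:49 − 8:45 = 01:04 UTC on Jul 21.
Add 5 hours 45 minutes leg 1 → 06:49 UTC.
Add 7 hours 49 minutes layover in Anchorage → 14:38 UTC.
Add 2 hours 55 minutes leg 2 → 17:33 UTC.
Lord Howe Island is UTC+10:30, so local arrival = 17:33 + 10:30 = 04:03 on Jul 22.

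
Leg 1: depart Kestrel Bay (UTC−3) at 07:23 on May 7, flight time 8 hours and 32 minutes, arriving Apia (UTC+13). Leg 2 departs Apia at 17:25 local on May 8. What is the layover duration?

Convert departure to UTC: 07:23 + 3:00 = 10:23 UTC on May 7.
Add 8 hours 32 minutes flight time → 18:55 UTC.
Apia is UTC+13:00, so local arrival = 18:55 + 13:00 = 07:55 on May 8.
Layover = 17:25 − 07:55 = 9 hours 30 minutes.

9 hours 30 minutes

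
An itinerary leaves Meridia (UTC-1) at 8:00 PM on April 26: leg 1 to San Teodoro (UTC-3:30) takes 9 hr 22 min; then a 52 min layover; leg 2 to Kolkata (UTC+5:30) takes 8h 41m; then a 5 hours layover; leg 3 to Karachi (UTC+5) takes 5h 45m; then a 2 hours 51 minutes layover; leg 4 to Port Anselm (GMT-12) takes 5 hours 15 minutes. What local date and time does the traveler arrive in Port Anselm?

10:46 PM on Apr 27

Convert departure to UTC: 8:00 PM + 1:00 = 9:00 PM UTC on Apr 26.
Add 9 hours and 22 minutes leg 1 → 6:22 AM UTC (Apr 27).
Add 52 minutes layover in San Teodoro → 7:14 AM UTC.
Add 8 hours 41 minutes leg 2 → 3:55 PM UTC.
Add 5 hours layover in Kolkata → 8:55 PM UTC.
Add 5 hours and 45 minutes leg 3 → 2:40 AM UTC (Apr 28).
Add 2 hours and 51 minutes layover in Karachi → 5:31 AM UTC.
Add 5 hours 15 minutes leg 4 → 10:46 AM UTC.
Port Anselm is UTC−12:00, so local arrival = 10:46 AM − 12:00 = 10:46 PM on Apr 27.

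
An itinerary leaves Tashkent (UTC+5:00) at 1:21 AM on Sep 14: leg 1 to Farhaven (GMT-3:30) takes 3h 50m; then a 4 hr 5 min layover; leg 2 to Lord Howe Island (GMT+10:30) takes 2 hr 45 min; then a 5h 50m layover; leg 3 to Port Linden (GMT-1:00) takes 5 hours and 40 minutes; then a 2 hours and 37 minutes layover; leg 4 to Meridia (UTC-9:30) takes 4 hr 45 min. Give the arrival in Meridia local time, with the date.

Convert departure to UTC: 1:21 AM − 5:00 = 8:21 PM UTC on Sep 13.
Add 3 hours 50 minutes leg 1 → 12:11 AM UTC (Sep 14).
Add 4 hours and 5 minutes layover in Farhaven → 4:16 AM UTC.
Add 2 hours 45 minutes leg 2 → 7:01 AM UTC.
Add 5 hours 50 minutes layover in Lord Howe Island → 12:51 PM UTC.
Add 5 hours 40 minutes leg 3 → 6:31 PM UTC.
Add 2 hours 37 minutes layover in Port Linden → 9:08 PM UTC.
Add 4 hours 45 minutes leg 4 → 1:53 AM UTC (Sep 15).
Meridia is UTC−9:30, so local arrival = 1:53 AM − 9:30 = 4:23 PM on Sep 14.

4:23 PM on September 14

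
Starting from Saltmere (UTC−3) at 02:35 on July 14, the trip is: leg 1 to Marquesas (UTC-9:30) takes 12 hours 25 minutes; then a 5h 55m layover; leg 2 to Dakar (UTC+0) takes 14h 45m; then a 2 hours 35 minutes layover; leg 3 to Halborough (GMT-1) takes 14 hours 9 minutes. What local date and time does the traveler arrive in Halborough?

Convert departure to UTC: 02:35 + 3:00 = 05:35 UTC on Jul 14.
Add 12 hours 25 minutes leg 1 → 18:00 UTC.
Add 5 hours 55 minutes layover in Marquesas → 23:55 UTC.
Add 14 hours 45 minutes leg 2 → 14:40 UTC (Jul 15).
Add 2 hours 35 minutes layover in Dakar → 17:15 UTC.
Add 14 hours and 9 minutes leg 3 → 07:24 UTC (Jul 16).
Halborough is UTC−1:00, so local arrival = 07:24 − 1:00 = 06:24 on Jul 16.

06:24 on Jul 16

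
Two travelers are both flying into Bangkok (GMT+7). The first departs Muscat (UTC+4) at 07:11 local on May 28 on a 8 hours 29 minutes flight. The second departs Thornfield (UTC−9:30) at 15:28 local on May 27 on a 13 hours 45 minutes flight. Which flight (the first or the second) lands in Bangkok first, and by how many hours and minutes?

the first, by 3 hours 3 minutes

Flight 1 in UTC: 07:11 − 4:00 = 03:11 on May 28.
+8 hours and 29 minutes → arrive 11:40 UTC on May 28.
Flight 2 in UTC: 15:28 + 9:30 = 00:58 on May 28.
+13 hours and 45 minutes → arrive 14:43 UTC on May 28.
Flight 1 lands earlier by 3 hours 3 minutes.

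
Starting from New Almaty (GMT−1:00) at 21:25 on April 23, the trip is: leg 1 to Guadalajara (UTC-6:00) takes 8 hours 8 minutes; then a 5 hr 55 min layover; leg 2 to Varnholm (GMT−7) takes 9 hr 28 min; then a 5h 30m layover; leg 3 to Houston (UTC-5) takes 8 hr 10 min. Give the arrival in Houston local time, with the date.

06:36 on Apr 25

Convert departure to UTC: 21:25 + 1:00 = 22:25 UTC on Apr 23.
Add 8 hours and 8 minutes leg 1 → 06:33 UTC (Apr 24).
Add 5 hours 55 minutes layover in Guadalajara → 12:28 UTC.
Add 9 hours 28 minutes leg 2 → 21:56 UTC.
Add 5 hours and 30 minutes layover in Varnholm → 03:26 UTC (Apr 25).
Add 8 hours 10 minutes leg 3 → 11:36 UTC.
Houston is UTC−5:00, so local arrival = 11:36 − 5:00 = 06:36 on Apr 25.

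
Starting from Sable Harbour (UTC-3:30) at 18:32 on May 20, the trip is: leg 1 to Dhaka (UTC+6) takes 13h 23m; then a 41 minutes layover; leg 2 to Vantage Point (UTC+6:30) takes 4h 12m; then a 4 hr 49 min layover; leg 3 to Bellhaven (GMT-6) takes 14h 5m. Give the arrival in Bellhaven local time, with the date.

05:12 on May 22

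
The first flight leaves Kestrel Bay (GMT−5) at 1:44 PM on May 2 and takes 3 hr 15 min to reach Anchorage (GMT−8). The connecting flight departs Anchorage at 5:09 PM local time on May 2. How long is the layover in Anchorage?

Convert departure to UTC: 1:44 PM + 5:00 = 6:44 PM UTC on May 2.
Add 3 hours and 15 minutes flight time → 9:59 PM UTC.
Anchorage is UTC−8:00, so local arrival = 9:59 PM − 8:00 = 1:59 PM on May 2.
Layover = 5:09 PM − 1:59 PM = 3 hours 10 minutes.

3 hours 10 minutes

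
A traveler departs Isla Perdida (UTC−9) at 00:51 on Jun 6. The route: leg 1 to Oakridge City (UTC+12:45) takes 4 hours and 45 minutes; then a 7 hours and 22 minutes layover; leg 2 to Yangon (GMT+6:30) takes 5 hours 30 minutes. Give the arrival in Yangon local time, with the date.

Convert departure to UTC: 00:51 + 9:00 = 09:51 UTC on Jun 6.
Add 4 hours 45 minutes leg 1 → 14:36 UTC.
Add 7 hours 22 minutes layover in Oakridge City → 21:58 UTC.
Add 5 hours and 30 minutes leg 2 → 03:28 UTC (Jun 7).
Yangon is UTC+6:30, so local arrival = 03:28 + 6:30 = 09:58 on Jun 7.

09:58 on June 7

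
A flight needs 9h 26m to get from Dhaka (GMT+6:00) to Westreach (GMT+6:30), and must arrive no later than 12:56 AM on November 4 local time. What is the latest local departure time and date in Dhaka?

3:00 PM on November 3

Target arrival in UTC: 12:56 AM − 6:30 = 6:26 PM on Nov 3.
Subtract 9 hours 26 minutes → departure 9:00 AM UTC on Nov 3.
Dhaka is UTC+6:00: 9:00 AM + 6:00 = 3:00 PM on Nov 3.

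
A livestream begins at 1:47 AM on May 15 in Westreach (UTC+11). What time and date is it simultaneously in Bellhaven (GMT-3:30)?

In UTC: 1:47 AM − 11:00 = 2:47 PM on May 14.
Bellhaven is UTC−3:30: 2:47 PM − 3:30 = 11:17 AM on May 14.

11:17 AM on May 14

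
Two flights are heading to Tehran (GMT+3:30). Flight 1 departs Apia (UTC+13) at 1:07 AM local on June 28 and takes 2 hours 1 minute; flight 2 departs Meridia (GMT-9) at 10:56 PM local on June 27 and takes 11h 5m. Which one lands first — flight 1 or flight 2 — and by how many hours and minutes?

the first, by 28 hours 53 minutes

Flight 1 in UTC: 1:07 AM − 13:00 = 12:07 PM on Jun 27.
+2 hours 1 minute → arrive 2:08 PM UTC on Jun 27.
Flight 2 in UTC: 10:56 PM + 9:00 = 7:56 AM on Jun 28.
+11 hours 5 minutes → arrive 7:01 PM UTC on Jun 28.
Flight 1 lands earlier by 28 hours 53 minutes.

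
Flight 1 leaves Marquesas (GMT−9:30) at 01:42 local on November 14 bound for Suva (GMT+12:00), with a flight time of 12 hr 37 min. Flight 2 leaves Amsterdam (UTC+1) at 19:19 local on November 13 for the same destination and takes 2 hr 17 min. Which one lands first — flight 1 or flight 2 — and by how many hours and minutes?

the second, by 27 hours 13 minutes

Flight 1 in UTC: 01:42 + 9:30 = 11:12 on Nov 14.
+12 hours and 37 minutes → arrive 23:49 UTC on Nov 14.
Flight 2 in UTC: 19:19 − 1:00 = 18:19 on Nov 13.
+2 hours 17 minutes → arrive 20:36 UTC on Nov 13.
Flight 2 lands earlier by 27 hours 13 minutes.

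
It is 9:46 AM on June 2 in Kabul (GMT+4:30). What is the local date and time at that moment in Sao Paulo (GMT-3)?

2:16 AM on June 2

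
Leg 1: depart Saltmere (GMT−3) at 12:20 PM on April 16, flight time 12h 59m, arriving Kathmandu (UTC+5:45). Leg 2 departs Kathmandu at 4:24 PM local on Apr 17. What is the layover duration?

Convert departure to UTC: 12:20 PM + 3:00 = 3:20 PM UTC on Apr 16.
Add 12 hours and 59 minutes flight time → 4:19 AM UTC (Apr 17).
Kathmandu is UTC+5:45, so local arrival = 4:19 AM + 5:45 = 10:04 AM on Apr 17.
Layover = 4:24 PM − 10:04 AM = 6 hours 20 minutes.

6 hours 20 minutes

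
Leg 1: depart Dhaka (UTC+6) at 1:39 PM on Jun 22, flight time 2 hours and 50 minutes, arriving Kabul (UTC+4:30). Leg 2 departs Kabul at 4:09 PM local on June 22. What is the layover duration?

1 hour 10 minutes

Convert departure to UTC: 1:39 PM − 6:00 = 7:39 AM UTC on Jun 22.
Add 2 hours and 50 minutes flight time → 10:29 AM UTC.
Kabul is UTC+4:30, so local arrival = 10:29 AM + 4:30 = 2:59 PM on Jun 22.
Layover = 4:09 PM − 2:59 PM = 1 hour 10 minutes.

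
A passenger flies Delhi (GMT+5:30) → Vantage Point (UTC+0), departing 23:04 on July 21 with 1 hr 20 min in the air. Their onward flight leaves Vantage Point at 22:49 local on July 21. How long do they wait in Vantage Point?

Convert departure to UTC: 23:04 − 5:30 = 17:34 UTC on Jul 21.
Add 1 hour 20 minutes flight time → 18:54 UTC.
Vantage Point is UTC+0, so local arrival is the same: 18:54 on Jul 21.
Layover = 22:49 − 18:54 = 3 hours 55 minutes.

3 hours 55 minutes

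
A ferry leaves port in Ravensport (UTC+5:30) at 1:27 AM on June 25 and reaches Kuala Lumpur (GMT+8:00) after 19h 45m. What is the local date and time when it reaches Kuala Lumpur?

Convert departure to UTC: 1:27 AM − 5:30 = 7:57 PM UTC on Jun 24.
Add 19 hours 45 minutes travel time → 3:42 PM UTC (Jun 25).
Kuala Lumpur is UTC+8:00, so local arrival = 3:42 PM + 8:00 = 11:42 PM on Jun 25.

11:42 PM on June 25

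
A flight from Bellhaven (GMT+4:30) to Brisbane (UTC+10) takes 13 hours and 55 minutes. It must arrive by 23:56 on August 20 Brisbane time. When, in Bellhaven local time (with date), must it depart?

Target arrival in UTC: 23:56 − 10:00 = 13:56 on Aug 20.
Subtract 13 hours 55 minutes → departure 00:01 UTC on Aug 20.
Bellhaven is UTC+4:30: 00:01 + 4:30 = 04:31 on Aug 20.

04:31 on Aug 20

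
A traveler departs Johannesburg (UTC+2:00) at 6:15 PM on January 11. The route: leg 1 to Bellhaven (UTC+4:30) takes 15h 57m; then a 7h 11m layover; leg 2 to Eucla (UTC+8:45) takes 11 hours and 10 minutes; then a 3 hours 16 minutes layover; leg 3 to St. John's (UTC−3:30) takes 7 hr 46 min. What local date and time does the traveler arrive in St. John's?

Convert departure to UTC: 6:15 PM − 2:00 = 4:15 PM UTC on Jan 11.
Add 15 hours and 57 minutes leg 1 → 8:12 AM UTC (Jan 12).
Add 7 hours 11 minutes layover in Bellhaven → 3:23 PM UTC.
Add 11 hours and 10 minutes leg 2 → 2:33 AM UTC (Jan 13).
Add 3 hours 16 minutes layover in Eucla → 5:49 AM UTC.
Add 7 hours and 46 minutes leg 3 → 1:35 PM UTC.
St. John's is UTC−3:30, so local arrival = 1:35 PM − 3:30 = 10:05 AM on Jan 13.

10:05 AM on Jan 13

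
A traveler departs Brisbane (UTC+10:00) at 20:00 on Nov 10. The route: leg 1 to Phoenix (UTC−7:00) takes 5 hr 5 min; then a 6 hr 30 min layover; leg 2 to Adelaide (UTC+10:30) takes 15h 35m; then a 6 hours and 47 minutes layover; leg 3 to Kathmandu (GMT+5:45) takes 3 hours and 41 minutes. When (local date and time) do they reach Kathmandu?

Convert departure to UTC: 20:00 − 10:00 = 10:00 UTC on Nov 10.
Add 5 hours 5 minutes leg 1 → 15:05 UTC.
Add 6 hours and 30 minutes layover in Phoenix → 21:35 UTC.
Add 15 hours and 35 minutes leg 2 → 13:10 UTC (Nov 11).
Add 6 hours and 47 minutes layover in Adelaide → 19:57 UTC.
Add 3 hours 41 minutes leg 3 → 23:38 UTC.
Kathmandu is UTC+5:45, so local arrival = 23:38 + 5:45 = 05:23 on Nov 12.

05:23 on November 12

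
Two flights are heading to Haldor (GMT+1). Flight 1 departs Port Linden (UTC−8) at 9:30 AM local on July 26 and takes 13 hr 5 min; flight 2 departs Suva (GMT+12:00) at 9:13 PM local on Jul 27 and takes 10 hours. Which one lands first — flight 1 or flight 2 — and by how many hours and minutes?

Flight 1 in UTC: 9:30 AM + 8:00 = 5:30 PM on Jul 26.
+13 hours 5 minutes → arrive 6:35 AM UTC on Jul 27.
Flight 2 in UTC: 9:13 PM − 12:00 = 9:13 AM on Jul 27.
+10 hours → arrive 7:13 PM UTC on Jul 27.
Flight 1 lands earlier by 12 hours 38 minutes.

the first, by 12 hours 38 minutes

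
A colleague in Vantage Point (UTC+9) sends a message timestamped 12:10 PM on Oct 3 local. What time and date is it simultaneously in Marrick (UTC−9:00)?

Marrick is 18:00 behind Vantage Point.
Shift by the zone difference: 12:10 PM − 18:00 = 6:10 PM on Oct 2 in Marrick.

6:10 PM on October 2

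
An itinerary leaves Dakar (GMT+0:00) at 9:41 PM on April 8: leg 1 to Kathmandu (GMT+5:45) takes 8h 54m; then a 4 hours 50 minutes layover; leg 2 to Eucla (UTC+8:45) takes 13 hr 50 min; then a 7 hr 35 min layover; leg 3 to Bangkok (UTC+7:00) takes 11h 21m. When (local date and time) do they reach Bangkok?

Dakar is at UTC+0, so departure is already 9:41 PM UTC on Apr 8.
Add 8 hours and 54 minutes leg 1 → 6:35 AM UTC (Apr 9).
Add 4 hours and 50 minutes layover in Kathmandu → 11:25 AM UTC.
Add 13 hours 50 minutes leg 2 → 1:15 AM UTC (Apr 10).
Add 7 hours 35 minutes layover in Eucla → 8:50 AM UTC.
Add 11 hours and 21 minutes leg 3 → 8:11 PM UTC.
Bangkok is UTC+7:00, so local arrival = 8:11 PM + 7:00 = 3:11 AM on Apr 11.

3:11 AM on April 11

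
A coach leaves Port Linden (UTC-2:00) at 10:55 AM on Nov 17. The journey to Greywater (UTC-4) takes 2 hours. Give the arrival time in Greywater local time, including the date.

Greywater is 2:00 behind Port Linden.
After 2 hours it is 12:55 PM in Port Linden.
Shift by the zone difference: 12:55 PM − 2:00 = 10:55 AM on Nov 17 in Greywater.

10:55 AM on November 17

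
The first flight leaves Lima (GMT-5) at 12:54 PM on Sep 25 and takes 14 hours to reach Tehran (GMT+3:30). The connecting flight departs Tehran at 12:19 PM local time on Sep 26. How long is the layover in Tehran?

Convert departure to UTC: 12:54 PM + 5:00 = 5:54 PM UTC on Sep 25.
Add 14 hours flight time → 7:54 AM UTC (Sep 26).
Tehran is UTC+3:30, so local arrival = 7:54 AM + 3:30 = 11:24 AM on Sep 26.
Layover = 12:19 PM − 11:24 AM = 55 minutes.

55 minutes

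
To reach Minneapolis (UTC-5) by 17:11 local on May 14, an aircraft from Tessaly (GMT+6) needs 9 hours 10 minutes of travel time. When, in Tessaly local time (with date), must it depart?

19:01 on May 14

Target arrival in UTC: 17:11 + 5:00 = 22:11 on May 14.
Subtract 9 hours and 10 minutes → departure 13:01 UTC on May 14.
Tessaly is UTC+6:00: 13:01 + 6:00 = 19:01 on May 14.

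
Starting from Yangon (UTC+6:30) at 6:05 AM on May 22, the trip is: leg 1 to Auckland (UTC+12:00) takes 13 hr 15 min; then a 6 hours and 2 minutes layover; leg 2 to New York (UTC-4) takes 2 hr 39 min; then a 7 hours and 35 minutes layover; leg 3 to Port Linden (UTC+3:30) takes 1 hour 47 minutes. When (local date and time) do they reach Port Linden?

Convert departure to UTC: 6:05 AM − 6:30 = 11:35 PM UTC on May 21.
Add 13 hours and 15 minutes leg 1 → 12:50 PM UTC (May 22).
Add 6 hours and 2 minutes layover in Auckland → 6:52 PM UTC.
Add 2 hours 39 minutes leg 2 → 9:31 PM UTC.
Add 7 hours and 35 minutes layover in New York → 5:06 AM UTC (May 23).
Add 1 hour and 47 minutes leg 3 → 6:53 AM UTC.
Port Linden is UTC+3:30, so local arrival = 6:53 AM + 3:30 = 10:23 AM on May 23.

10:23 AM on May 23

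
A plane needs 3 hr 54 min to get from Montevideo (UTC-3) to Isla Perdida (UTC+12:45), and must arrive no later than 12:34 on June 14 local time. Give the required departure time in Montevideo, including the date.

16:55 on June 13

Target arrival in UTC: 12:34 − 12:45 = 23:49 on Jun 13.
Subtract 3 hours 54 minutes → departure 19:55 UTC on Jun 13.
Montevideo is UTC−3:00: 19:55 − 3:00 = 16:55 on Jun 13.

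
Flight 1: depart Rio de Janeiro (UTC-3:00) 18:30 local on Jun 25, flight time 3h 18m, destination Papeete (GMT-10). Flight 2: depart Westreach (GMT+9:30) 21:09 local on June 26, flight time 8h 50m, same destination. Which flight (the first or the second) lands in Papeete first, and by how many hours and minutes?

the first, by 19 hours 41 minutes

Flight 1 in UTC: 18:30 + 3:00 = 21:30 on Jun 25.
+3 hours 18 minutes → arrive 00:48 UTC on Jun 26.
Flight 2 in UTC: 21:09 − 9:30 = 11:39 on Jun 26.
+8 hours 50 minutes → arrive 20:29 UTC on Jun 26.
Flight 1 lands earlier by 19 hours 41 minutes.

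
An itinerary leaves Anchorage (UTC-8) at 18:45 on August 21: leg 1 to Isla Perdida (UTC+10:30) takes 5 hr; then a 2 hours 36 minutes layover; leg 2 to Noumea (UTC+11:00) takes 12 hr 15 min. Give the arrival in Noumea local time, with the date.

09:36 on Aug 23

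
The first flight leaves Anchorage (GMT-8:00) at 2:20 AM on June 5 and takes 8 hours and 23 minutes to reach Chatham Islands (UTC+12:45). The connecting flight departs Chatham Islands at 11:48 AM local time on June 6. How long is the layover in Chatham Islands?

4 hours 20 minutes

Convert departure to UTC: 2:20 AM + 8:00 = 10:20 AM UTC on Jun 5.
Add 8 hours 23 minutes flight time → 6:43 PM UTC.
Chatham Islands is UTC+12:45, so local arrival = 6:43 PM + 12:45 = 7:28 AM on Jun 6.
Layover = 11:48 AM − 7:28 AM = 4 hours 20 minutes.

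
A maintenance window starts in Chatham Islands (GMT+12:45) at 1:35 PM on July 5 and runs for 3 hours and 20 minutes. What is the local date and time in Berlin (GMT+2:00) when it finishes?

Berlin is 10:45 behind Chatham Islands.
After 3 hours 20 minutes it is 4:55 PM in Chatham Islands.
Shift by the zone difference: 4:55 PM − 10:45 = 6:10 AM on Jul 5 in Berlin.

6:10 AM on Jul 5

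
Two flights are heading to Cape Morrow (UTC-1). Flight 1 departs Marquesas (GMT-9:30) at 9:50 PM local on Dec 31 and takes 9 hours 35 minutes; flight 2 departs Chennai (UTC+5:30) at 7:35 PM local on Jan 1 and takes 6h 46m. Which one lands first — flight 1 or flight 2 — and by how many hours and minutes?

the first, by 3 hours 56 minutes

Flight 1 in UTC: 9:50 PM + 9:30 = 7:20 AM on Jan 1.
+9 hours and 35 minutes → arrive 4:55 PM UTC on Jan 1.
Flight 2 in UTC: 7:35 PM − 5:30 = 2:05 PM on Jan 1.
+6 hours 46 minutes → arrive 8:51 PM UTC on Jan 1.
Flight 1 lands earlier by 3 hours 56 minutes.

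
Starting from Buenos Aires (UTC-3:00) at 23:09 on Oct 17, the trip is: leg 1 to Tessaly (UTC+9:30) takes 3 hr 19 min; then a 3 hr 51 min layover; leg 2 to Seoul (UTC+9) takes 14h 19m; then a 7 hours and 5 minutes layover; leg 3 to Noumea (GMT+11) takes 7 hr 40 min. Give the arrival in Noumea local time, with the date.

01:23 on Oct 20

Convert departure to UTC: 23:09 + 3:00 = 02:09 UTC on Oct 18.
Add 3 hours 19 minutes leg 1 → 05:28 UTC.
Add 3 hours and 51 minutes layover in Tessaly → 09:19 UTC.
Add 14 hours 19 minutes leg 2 → 23:38 UTC.
Add 7 hours 5 minutes layover in Seoul → 06:43 UTC (Oct 19).
Add 7 hours 40 minutes leg 3 → 14:23 UTC.
Noumea is UTC+11:00, so local arrival = 14:23 + 11:00 = 01:23 on Oct 20.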